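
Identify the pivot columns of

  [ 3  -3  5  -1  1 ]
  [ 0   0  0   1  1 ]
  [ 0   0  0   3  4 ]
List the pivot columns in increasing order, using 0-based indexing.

R1 -> 1/3·R1
  [ 1  -1  5/3  -1/3  1/3 ]
  [ 0   0    0     1    1 ]
  [ 0   0    0     3    4 ]
R3 -> R3 − 3·R2
  [ 1  -1  5/3  -1/3  1/3 ]
  [ 0   0    0     1    1 ]
  [ 0   0    0     0    1 ]
R2 -> R2 − R3
  [ 1  -1  5/3  -1/3  1/3 ]
  [ 0   0    0     1    0 ]
  [ 0   0    0     0    1 ]
R1 -> R1 − 1/3·R3
  [ 1  -1  5/3  -1/3  0 ]
  [ 0   0    0     1  0 ]
  [ 0   0    0     0  1 ]
R1 -> R1 + 1/3·R2
  [ 1  -1  5/3  0  0 ]
  [ 0   0    0  1  0 ]
  [ 0   0    0  0  1 ]
Pivot columns are the columns containing a leading 1.

0, 3, 4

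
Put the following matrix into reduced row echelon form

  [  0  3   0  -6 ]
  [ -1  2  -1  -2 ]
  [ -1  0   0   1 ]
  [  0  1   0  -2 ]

[[1, 0, 0, -1], [0, 1, 0, -2], [0, 0, 1, -1], [0, 0, 0, 0]]

r1 <=> r2
  [ -1  2  -1  -2 ]
  [  0  3   0  -6 ]
  [ -1  0   0   1 ]
  [  0  1   0  -2 ]
r1 := -1·r1
  [  1  -2  1   2 ]
  [  0   3  0  -6 ]
  [ -1   0  0   1 ]
  [  0   1  0  -2 ]
r3 := r3 + r1
  [ 1  -2  1   2 ]
  [ 0   3  0  -6 ]
  [ 0  -2  1   3 ]
  [ 0   1  0  -2 ]
r2 := 1/3·r2
  [ 1  -2  1   2 ]
  [ 0   1  0  -2 ]
  [ 0  -2  1   3 ]
  [ 0   1  0  -2 ]
r3 := r3 + 2·r2
  [ 1  -2  1   2 ]
  [ 0   1  0  -2 ]
  [ 0   0  1  -1 ]
  [ 0   1  0  -2 ]
r4 := r4 − r2
  [ 1  -2  1   2 ]
  [ 0   1  0  -2 ]
  [ 0   0  1  -1 ]
  [ 0   0  0   0 ]
r1 := r1 − r3
  [ 1  -2  0   3 ]
  [ 0   1  0  -2 ]
  [ 0   0  1  -1 ]
  [ 0   0  0   0 ]
r1 := r1 + 2·r2
  [ 1  0  0  -1 ]
  [ 0  1  0  -2 ]
  [ 0  0  1  -1 ]
  [ 0  0  0   0 ]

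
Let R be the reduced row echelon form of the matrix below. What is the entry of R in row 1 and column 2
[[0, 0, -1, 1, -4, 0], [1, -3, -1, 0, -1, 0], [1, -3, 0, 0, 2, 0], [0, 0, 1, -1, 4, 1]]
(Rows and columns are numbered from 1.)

Swap R1 and R2.
  [ 1  -3  -1   0  -1  0 ]
  [ 0   0  -1   1  -4  0 ]
  [ 1  -3   0   0   2  0 ]
  [ 0   0   1  -1   4  1 ]
Subtract R1 from R3.
  [ 1  -3  -1   0  -1  0 ]
  [ 0   0  -1   1  -4  0 ]
  [ 0   0   1   0   3  0 ]
  [ 0   0   1  -1   4  1 ]
Multiply R2 by -1.
  [ 1  -3  -1   0  -1  0 ]
  [ 0   0   1  -1   4  0 ]
  [ 0   0   1   0   3  0 ]
  [ 0   0   1  -1   4  1 ]
Subtract R2 from R3.
  [ 1  -3  -1   0  -1  0 ]
  [ 0   0   1  -1   4  0 ]
  [ 0   0   0   1  -1  0 ]
  [ 0   0   1  -1   4  1 ]
Subtract R2 from R4.
  [ 1  -3  -1   0  -1  0 ]
  [ 0   0   1  -1   4  0 ]
  [ 0   0   0   1  -1  0 ]
  [ 0   0   0   0   0  1 ]
Add R3 to R2.
  [ 1  -3  -1  0  -1  0 ]
  [ 0   0   1  0   3  0 ]
  [ 0   0   0  1  -1  0 ]
  [ 0   0   0  0   0  1 ]
Add R2 to R1.
  [ 1  -3  0  0   2  0 ]
  [ 0   0  1  0   3  0 ]
  [ 0   0  0  1  -1  0 ]
  [ 0   0  0  0   0  1 ]

-3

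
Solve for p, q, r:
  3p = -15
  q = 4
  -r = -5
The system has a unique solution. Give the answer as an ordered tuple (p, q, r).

Form the augmented matrix and row-reduce:
  [ 3  0   0  |  -15 ]
  [ 0  1   0  |    4 ]
  [ 0  0  -1  |   -5 ]
ρ1 -> 1/3·ρ1
  [ 1  0   0  |  -5 ]
  [ 0  1   0  |   4 ]
  [ 0  0  -1  |  -5 ]
ρ3 -> -1·ρ3
  [ 1  0  0  |  -5 ]
  [ 0  1  0  |   4 ]
  [ 0  0  1  |   5 ]
Reading off the last column: p = -5, q = 4, r = 5.

(-5, 4, 5)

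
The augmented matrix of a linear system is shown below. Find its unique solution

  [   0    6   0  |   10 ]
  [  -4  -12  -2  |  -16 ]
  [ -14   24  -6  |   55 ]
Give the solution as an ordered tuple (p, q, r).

(-3/2, 5/3, 1)

Swap R1 and R2.
  [  -4  -12  -2  |  -16 ]
  [   0    6   0  |   10 ]
  [ -14   24  -6  |   55 ]
Multiply R1 by -1/4.
  [   1   3  1/2  |   4 ]
  [   0   6    0  |  10 ]
  [ -14  24   -6  |  55 ]
Add 14 times R1 to R3.
  [ 1   3  1/2  |    4 ]
  [ 0   6    0  |   10 ]
  [ 0  66    1  |  111 ]
Multiply R2 by 1/6.
  [ 1   3  1/2  |    4 ]
  [ 0   1    0  |  5/3 ]
  [ 0  66    1  |  111 ]
Subtract 66 times R2 from R3.
  [ 1  3  1/2  |    4 ]
  [ 0  1    0  |  5/3 ]
  [ 0  0    1  |    1 ]
Subtract 1/2 times R3 from R1.
  [ 1  3  0  |  7/2 ]
  [ 0  1  0  |  5/3 ]
  [ 0  0  1  |    1 ]
Subtract 3 times R2 from R1.
  [ 1  0  0  |  -3/2 ]
  [ 0  1  0  |   5/3 ]
  [ 0  0  1  |     1 ]
Reading off the last column: p = -3/2, q = 5/3, r = 1.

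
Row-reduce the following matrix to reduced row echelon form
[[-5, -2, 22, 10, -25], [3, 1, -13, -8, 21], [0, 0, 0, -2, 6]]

R1 -> -1/5·R1
  [ 1  2/5  -22/5  -2   5 ]
  [ 3    1    -13  -8  21 ]
  [ 0    0      0  -2   6 ]
R2 -> R2 − 3·R1
  [ 1   2/5  -22/5  -2  5 ]
  [ 0  -1/5    1/5  -2  6 ]
  [ 0     0      0  -2  6 ]
R2 -> -5·R2
  [ 1  2/5  -22/5  -2    5 ]
  [ 0    1     -1  10  -30 ]
  [ 0    0      0  -2    6 ]
R3 -> -1/2·R3
  [ 1  2/5  -22/5  -2    5 ]
  [ 0    1     -1  10  -30 ]
  [ 0    0      0   1   -3 ]
R2 -> R2 − 10·R3
  [ 1  2/5  -22/5  -2   5 ]
  [ 0    1     -1   0   0 ]
  [ 0    0      0   1  -3 ]
R1 -> R1 + 2·R3
  [ 1  2/5  -22/5  0  -1 ]
  [ 0    1     -1  0   0 ]
  [ 0    0      0  1  -3 ]
R1 -> R1 − 2/5·R2
  [ 1  0  -4  0  -1 ]
  [ 0  1  -1  0   0 ]
  [ 0  0   0  1  -3 ]

[[1, 0, -4, 0, -1], [0, 1, -1, 0, 0], [0, 0, 0, 1, -3]]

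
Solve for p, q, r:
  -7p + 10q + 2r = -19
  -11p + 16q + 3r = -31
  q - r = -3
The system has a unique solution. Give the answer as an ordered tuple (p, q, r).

(-5, -5, -2)

Form the augmented matrix and row-reduce:
  [  -7  10   2  |  -19 ]
  [ -11  16   3  |  -31 ]
  [   0   1  -1  |   -3 ]
R1 := -1/7·R1
  [   1  -10/7  -2/7  |  19/7 ]
  [ -11     16     3  |   -31 ]
  [   0      1    -1  |    -3 ]
R2 := R2 + 11·R1
  [ 1  -10/7  -2/7  |  19/7 ]
  [ 0    2/7  -1/7  |  -8/7 ]
  [ 0      1    -1  |    -3 ]
R2 := 7/2·R2
  [ 1  -10/7  -2/7  |  19/7 ]
  [ 0      1  -1/2  |    -4 ]
  [ 0      1    -1  |    -3 ]
R3 := R3 − R2
  [ 1  -10/7  -2/7  |  19/7 ]
  [ 0      1  -1/2  |    -4 ]
  [ 0      0  -1/2  |     1 ]
R3 := -2·R3
  [ 1  -10/7  -2/7  |  19/7 ]
  [ 0      1  -1/2  |    -4 ]
  [ 0      0     1  |    -2 ]
R2 := R2 + 1/2·R3
  [ 1  -10/7  -2/7  |  19/7 ]
  [ 0      1     0  |    -5 ]
  [ 0      0     1  |    -2 ]
R1 := R1 + 2/7·R3
  [ 1  -10/7  0  |  15/7 ]
  [ 0      1  0  |    -5 ]
  [ 0      0  1  |    -2 ]
R1 := R1 + 10/7·R2
  [ 1  0  0  |  -5 ]
  [ 0  1  0  |  -5 ]
  [ 0  0  1  |  -2 ]
Reading off the last column: p = -5, q = -5, r = -2.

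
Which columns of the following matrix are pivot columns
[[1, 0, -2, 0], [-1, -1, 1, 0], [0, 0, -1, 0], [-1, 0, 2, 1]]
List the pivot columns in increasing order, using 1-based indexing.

r2 ← r2 + r1
  [  1   0  -2  0 ]
  [  0  -1  -1  0 ]
  [  0   0  -1  0 ]
  [ -1   0   2  1 ]
r4 ← r4 + r1
  [ 1   0  -2  0 ]
  [ 0  -1  -1  0 ]
  [ 0   0  -1  0 ]
  [ 0   0   0  1 ]
r2 ← -1·r2
  [ 1  0  -2  0 ]
  [ 0  1   1  0 ]
  [ 0  0  -1  0 ]
  [ 0  0   0  1 ]
r3 ← -1·r3
  [ 1  0  -2  0 ]
  [ 0  1   1  0 ]
  [ 0  0   1  0 ]
  [ 0  0   0  1 ]
r2 ← r2 − r3
  [ 1  0  -2  0 ]
  [ 0  1   0  0 ]
  [ 0  0   1  0 ]
  [ 0  0   0  1 ]
r1 ← r1 + 2·r3
  [ 1  0  0  0 ]
  [ 0  1  0  0 ]
  [ 0  0  1  0 ]
  [ 0  0  0  1 ]
Pivot columns are the columns containing a leading 1.

1, 2, 3, 4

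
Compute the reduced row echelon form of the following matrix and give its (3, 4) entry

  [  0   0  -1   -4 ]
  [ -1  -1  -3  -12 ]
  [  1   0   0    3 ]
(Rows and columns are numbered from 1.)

4

ρ1 <=> ρ2
  [ -1  -1  -3  -12 ]
  [  0   0  -1   -4 ]
  [  1   0   0    3 ]
ρ1 → -1·ρ1
  [ 1  1   3  12 ]
  [ 0  0  -1  -4 ]
  [ 1  0   0   3 ]
ρ3 → ρ3 − ρ1
  [ 1   1   3  12 ]
  [ 0   0  -1  -4 ]
  [ 0  -1  -3  -9 ]
ρ2 <=> ρ3
  [ 1   1   3  12 ]
  [ 0  -1  -3  -9 ]
  [ 0   0  -1  -4 ]
ρ2 → -1·ρ2
  [ 1  1   3  12 ]
  [ 0  1   3   9 ]
  [ 0  0  -1  -4 ]
ρ3 → -1·ρ3
  [ 1  1  3  12 ]
  [ 0  1  3   9 ]
  [ 0  0  1   4 ]
ρ2 → ρ2 − 3·ρ3
  [ 1  1  3  12 ]
  [ 0  1  0  -3 ]
  [ 0  0  1   4 ]
ρ1 → ρ1 − 3·ρ3
  [ 1  1  0   0 ]
  [ 0  1  0  -3 ]
  [ 0  0  1   4 ]
ρ1 → ρ1 − ρ2
  [ 1  0  0   3 ]
  [ 0  1  0  -3 ]
  [ 0  0  1   4 ]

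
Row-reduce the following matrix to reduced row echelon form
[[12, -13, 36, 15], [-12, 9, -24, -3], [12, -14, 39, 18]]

R1 → 1/12·R1
  [   1  -13/12    3  5/4 ]
  [ -12       9  -24   -3 ]
  [  12     -14   39   18 ]
R2 → R2 + 12·R1
  [  1  -13/12   3  5/4 ]
  [  0      -4  12   12 ]
  [ 12     -14  39   18 ]
R3 → R3 − 12·R1
  [ 1  -13/12   3  5/4 ]
  [ 0      -4  12   12 ]
  [ 0      -1   3    3 ]
R2 → -1/4·R2
  [ 1  -13/12   3  5/4 ]
  [ 0       1  -3   -3 ]
  [ 0      -1   3    3 ]
R3 → R3 + R2
  [ 1  -13/12   3  5/4 ]
  [ 0       1  -3   -3 ]
  [ 0       0   0    0 ]
R1 → R1 + 13/12·R2
  [ 1  0  -1/4  -2 ]
  [ 0  1    -3  -3 ]
  [ 0  0     0   0 ]

[[1, 0, -1/4, -2], [0, 1, -3, -3], [0, 0, 0, 0]]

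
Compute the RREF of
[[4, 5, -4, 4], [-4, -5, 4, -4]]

[[1, 5/4, -1, 1], [0, 0, 0, 0]]

Multiply ρ1 by 1/4.
  [  1  5/4  -1   1 ]
  [ -4   -5   4  -4 ]
Add 4 times ρ1 to ρ2.
  [ 1  5/4  -1  1 ]
  [ 0    0   0  0 ]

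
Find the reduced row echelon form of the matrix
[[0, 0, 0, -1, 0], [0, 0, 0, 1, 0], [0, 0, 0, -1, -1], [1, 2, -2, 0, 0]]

r1 <-> r4
  [ 1  2  -2   0   0 ]
  [ 0  0   0   1   0 ]
  [ 0  0   0  -1  -1 ]
  [ 0  0   0  -1   0 ]
r3 := r3 + r2
  [ 1  2  -2   0   0 ]
  [ 0  0   0   1   0 ]
  [ 0  0   0   0  -1 ]
  [ 0  0   0  -1   0 ]
r4 := r4 + r2
  [ 1  2  -2  0   0 ]
  [ 0  0   0  1   0 ]
  [ 0  0   0  0  -1 ]
  [ 0  0   0  0   0 ]
r3 := -1·r3
  [ 1  2  -2  0  0 ]
  [ 0  0   0  1  0 ]
  [ 0  0   0  0  1 ]
  [ 0  0   0  0  0 ]

[[1, 2, -2, 0, 0], [0, 0, 0, 1, 0], [0, 0, 0, 0, 1], [0, 0, 0, 0, 0]]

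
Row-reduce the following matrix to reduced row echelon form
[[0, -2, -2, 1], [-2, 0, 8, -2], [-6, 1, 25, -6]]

[[1, 0, -4, 0], [0, 1, 1, 0], [0, 0, 0, 1]]

R1 <-> R2
  [ -2   0   8  -2 ]
  [  0  -2  -2   1 ]
  [ -6   1  25  -6 ]
R1 -> -1/2·R1
  [  1   0  -4   1 ]
  [  0  -2  -2   1 ]
  [ -6   1  25  -6 ]
R3 -> R3 + 6·R1
  [ 1   0  -4  1 ]
  [ 0  -2  -2  1 ]
  [ 0   1   1  0 ]
R2 -> -1/2·R2
  [ 1  0  -4     1 ]
  [ 0  1   1  -1/2 ]
  [ 0  1   1     0 ]
R3 -> R3 − R2
  [ 1  0  -4     1 ]
  [ 0  1   1  -1/2 ]
  [ 0  0   0   1/2 ]
R3 -> 2·R3
  [ 1  0  -4     1 ]
  [ 0  1   1  -1/2 ]
  [ 0  0   0     1 ]
R2 -> R2 + 1/2·R3
  [ 1  0  -4  1 ]
  [ 0  1   1  0 ]
  [ 0  0   0  1 ]
R1 -> R1 − R3
  [ 1  0  -4  0 ]
  [ 0  1   1  0 ]
  [ 0  0   0  1 ]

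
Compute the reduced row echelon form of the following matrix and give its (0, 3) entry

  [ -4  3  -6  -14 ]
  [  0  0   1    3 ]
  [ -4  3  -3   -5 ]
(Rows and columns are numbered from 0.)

R1 := -1/4·R1
R3 := R3 + 4·R1
R3 := R3 − 3·R2
R1 := R1 − 3/2·R2

-1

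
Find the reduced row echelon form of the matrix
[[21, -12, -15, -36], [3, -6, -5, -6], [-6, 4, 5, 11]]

[[1, 0, 0, -1], [0, 1, 0, -1], [0, 0, 1, 9/5]]

R1 -> 1/21·R1
  [  1  -4/7  -5/7  -12/7 ]
  [  3    -6    -5     -6 ]
  [ -6     4     5     11 ]
R2 -> R2 − 3·R1
  [  1   -4/7   -5/7  -12/7 ]
  [  0  -30/7  -20/7   -6/7 ]
  [ -6      4      5     11 ]
R3 -> R3 + 6·R1
  [ 1   -4/7   -5/7  -12/7 ]
  [ 0  -30/7  -20/7   -6/7 ]
  [ 0    4/7    5/7    5/7 ]
R2 -> -7/30·R2
  [ 1  -4/7  -5/7  -12/7 ]
  [ 0     1   2/3    1/5 ]
  [ 0   4/7   5/7    5/7 ]
R3 -> R3 − 4/7·R2
  [ 1  -4/7  -5/7  -12/7 ]
  [ 0     1   2/3    1/5 ]
  [ 0     0   1/3    3/5 ]
R3 -> 3·R3
  [ 1  -4/7  -5/7  -12/7 ]
  [ 0     1   2/3    1/5 ]
  [ 0     0     1    9/5 ]
R2 -> R2 − 2/3·R3
  [ 1  -4/7  -5/7  -12/7 ]
  [ 0     1     0     -1 ]
  [ 0     0     1    9/5 ]
R1 -> R1 + 5/7·R3
  [ 1  -4/7  0  -3/7 ]
  [ 0     1  0    -1 ]
  [ 0     0  1   9/5 ]
R1 -> R1 + 4/7·R2
  [ 1  0  0   -1 ]
  [ 0  1  0   -1 ]
  [ 0  0  1  9/5 ]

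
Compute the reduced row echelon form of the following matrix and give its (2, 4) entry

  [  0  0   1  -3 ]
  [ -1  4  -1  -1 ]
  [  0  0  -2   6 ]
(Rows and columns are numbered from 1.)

-3

Swap R1 and R2.
  [ -1  4  -1  -1 ]
  [  0  0   1  -3 ]
  [  0  0  -2   6 ]
Multiply R1 by -1.
  [ 1  -4   1   1 ]
  [ 0   0   1  -3 ]
  [ 0   0  -2   6 ]
Add 2 times R2 to R3.
  [ 1  -4  1   1 ]
  [ 0   0  1  -3 ]
  [ 0   0  0   0 ]
Subtract R2 from R1.
  [ 1  -4  0   4 ]
  [ 0   0  1  -3 ]
  [ 0   0  0   0 ]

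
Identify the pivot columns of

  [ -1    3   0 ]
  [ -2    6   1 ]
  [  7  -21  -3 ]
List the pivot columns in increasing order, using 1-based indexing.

R1 -> -1·R1
  [  1   -3   0 ]
  [ -2    6   1 ]
  [  7  -21  -3 ]
R2 -> R2 + 2·R1
  [ 1   -3   0 ]
  [ 0    0   1 ]
  [ 7  -21  -3 ]
R3 -> R3 − 7·R1
  [ 1  -3   0 ]
  [ 0   0   1 ]
  [ 0   0  -3 ]
R3 -> R3 + 3·R2
  [ 1  -3  0 ]
  [ 0   0  1 ]
  [ 0   0  0 ]
Pivot columns are the columns containing a leading 1.

1, 3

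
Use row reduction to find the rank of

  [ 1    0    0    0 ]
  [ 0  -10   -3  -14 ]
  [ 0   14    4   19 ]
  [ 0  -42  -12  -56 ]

rank = 4

R2 → -1/10·R2
R3 → R3 − 14·R2
R4 → R4 + 42·R2
R3 → -5·R3
R4 → R4 − 3/5·R3
R3 → R3 − 3·R4
R2 → R2 − 7/5·R4
R2 → R2 − 3/10·R3
The reduced form has 4 nonzero rows.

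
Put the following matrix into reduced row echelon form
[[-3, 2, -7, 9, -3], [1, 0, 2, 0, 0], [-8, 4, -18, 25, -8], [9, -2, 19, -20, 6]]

[[1, 0, 2, 0, 0], [0, 1, -1/2, 0, 0], [0, 0, 0, 1, 0], [0, 0, 0, 0, 1]]

R1 → -1/3·R1
R2 → R2 − R1
R3 → R3 + 8·R1
R4 → R4 − 9·R1
R2 → 3/2·R2
R3 → R3 + 4/3·R2
R4 → R4 − 4·R2
R3 → 1/7·R3
R4 → R4 + 11·R3
R4 → -7·R4
R3 → R3 + 2/7·R4
R2 → R2 + 3/2·R4
R1 → R1 − R4
R2 → R2 − 9/2·R3
R1 → R1 + 3·R3
R1 → R1 + 2/3·R2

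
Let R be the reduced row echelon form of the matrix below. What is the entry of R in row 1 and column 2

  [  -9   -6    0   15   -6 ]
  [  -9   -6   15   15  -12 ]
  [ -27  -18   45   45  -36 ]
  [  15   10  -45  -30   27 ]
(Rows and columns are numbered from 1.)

2/3

R1 -> -1/9·R1
  [   1  2/3    0  -5/3  2/3 ]
  [  -9   -6   15    15  -12 ]
  [ -27  -18   45    45  -36 ]
  [  15   10  -45   -30   27 ]
R2 -> R2 + 9·R1
  [   1  2/3    0  -5/3  2/3 ]
  [   0    0   15     0   -6 ]
  [ -27  -18   45    45  -36 ]
  [  15   10  -45   -30   27 ]
R3 -> R3 + 27·R1
  [  1  2/3    0  -5/3  2/3 ]
  [  0    0   15     0   -6 ]
  [  0    0   45     0  -18 ]
  [ 15   10  -45   -30   27 ]
R4 -> R4 − 15·R1
  [ 1  2/3    0  -5/3  2/3 ]
  [ 0    0   15     0   -6 ]
  [ 0    0   45     0  -18 ]
  [ 0    0  -45    -5   17 ]
R2 -> 1/15·R2
  [ 1  2/3    0  -5/3   2/3 ]
  [ 0    0    1     0  -2/5 ]
  [ 0    0   45     0   -18 ]
  [ 0    0  -45    -5    17 ]
R3 -> R3 − 45·R2
  [ 1  2/3    0  -5/3   2/3 ]
  [ 0    0    1     0  -2/5 ]
  [ 0    0    0     0     0 ]
  [ 0    0  -45    -5    17 ]
R4 -> R4 + 45·R2
  [ 1  2/3  0  -5/3   2/3 ]
  [ 0    0  1     0  -2/5 ]
  [ 0    0  0     0     0 ]
  [ 0    0  0    -5    -1 ]
R3 <=> R4
  [ 1  2/3  0  -5/3   2/3 ]
  [ 0    0  1     0  -2/5 ]
  [ 0    0  0    -5    -1 ]
  [ 0    0  0     0     0 ]
R3 -> -1/5·R3
  [ 1  2/3  0  -5/3   2/3 ]
  [ 0    0  1     0  -2/5 ]
  [ 0    0  0     1   1/5 ]
  [ 0    0  0     0     0 ]
R1 -> R1 + 5/3·R3
  [ 1  2/3  0  0     1 ]
  [ 0    0  1  0  -2/5 ]
  [ 0    0  0  1   1/5 ]
  [ 0    0  0  0     0 ]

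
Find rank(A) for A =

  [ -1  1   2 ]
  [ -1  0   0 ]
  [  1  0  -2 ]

rank = 3

Multiply ρ1 by -1.
  [  1  -1  -2 ]
  [ -1   0   0 ]
  [  1   0  -2 ]
Add ρ1 to ρ2.
  [ 1  -1  -2 ]
  [ 0  -1  -2 ]
  [ 1   0  -2 ]
Subtract ρ1 from ρ3.
  [ 1  -1  -2 ]
  [ 0  -1  -2 ]
  [ 0   1   0 ]
Multiply ρ2 by -1.
  [ 1  -1  -2 ]
  [ 0   1   2 ]
  [ 0   1   0 ]
Subtract ρ2 from ρ3.
  [ 1  -1  -2 ]
  [ 0   1   2 ]
  [ 0   0  -2 ]
Multiply ρ3 by -1/2.
  [ 1  -1  -2 ]
  [ 0   1   2 ]
  [ 0   0   1 ]
Subtract 2 times ρ3 from ρ2.
  [ 1  -1  -2 ]
  [ 0   1   0 ]
  [ 0   0   1 ]
Add 2 times ρ3 to ρ1.
  [ 1  -1  0 ]
  [ 0   1  0 ]
  [ 0   0  1 ]
Add ρ2 to ρ1.
  [ 1  0  0 ]
  [ 0  1  0 ]
  [ 0  0  1 ]
The reduced form has 3 nonzero rows.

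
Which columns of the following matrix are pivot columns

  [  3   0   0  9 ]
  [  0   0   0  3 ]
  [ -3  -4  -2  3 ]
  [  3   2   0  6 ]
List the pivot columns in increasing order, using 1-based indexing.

R1 → 1/3·R1
  [  1   0   0  3 ]
  [  0   0   0  3 ]
  [ -3  -4  -2  3 ]
  [  3   2   0  6 ]
R3 → R3 + 3·R1
  [ 1   0   0   3 ]
  [ 0   0   0   3 ]
  [ 0  -4  -2  12 ]
  [ 3   2   0   6 ]
R4 → R4 − 3·R1
  [ 1   0   0   3 ]
  [ 0   0   0   3 ]
  [ 0  -4  -2  12 ]
  [ 0   2   0  -3 ]
R2 <=> R3
  [ 1   0   0   3 ]
  [ 0  -4  -2  12 ]
  [ 0   0   0   3 ]
  [ 0   2   0  -3 ]
R2 → -1/4·R2
  [ 1  0    0   3 ]
  [ 0  1  1/2  -3 ]
  [ 0  0    0   3 ]
  [ 0  2    0  -3 ]
R4 → R4 − 2·R2
  [ 1  0    0   3 ]
  [ 0  1  1/2  -3 ]
  [ 0  0    0   3 ]
  [ 0  0   -1   3 ]
R3 <=> R4
  [ 1  0    0   3 ]
  [ 0  1  1/2  -3 ]
  [ 0  0   -1   3 ]
  [ 0  0    0   3 ]
R3 → -1·R3
  [ 1  0    0   3 ]
  [ 0  1  1/2  -3 ]
  [ 0  0    1  -3 ]
  [ 0  0    0   3 ]
R4 → 1/3·R4
  [ 1  0    0   3 ]
  [ 0  1  1/2  -3 ]
  [ 0  0    1  -3 ]
  [ 0  0    0   1 ]
R3 → R3 + 3·R4
  [ 1  0    0   3 ]
  [ 0  1  1/2  -3 ]
  [ 0  0    1   0 ]
  [ 0  0    0   1 ]
R2 → R2 + 3·R4
  [ 1  0    0  3 ]
  [ 0  1  1/2  0 ]
  [ 0  0    1  0 ]
  [ 0  0    0  1 ]
R1 → R1 − 3·R4
  [ 1  0    0  0 ]
  [ 0  1  1/2  0 ]
  [ 0  0    1  0 ]
  [ 0  0    0  1 ]
R2 → R2 − 1/2·R3
  [ 1  0  0  0 ]
  [ 0  1  0  0 ]
  [ 0  0  1  0 ]
  [ 0  0  0  1 ]
Pivot columns are the columns containing a leading 1.

1, 2, 3, 4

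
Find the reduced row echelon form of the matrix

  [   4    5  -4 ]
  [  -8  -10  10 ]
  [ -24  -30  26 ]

[[1, 5/4, 0], [0, 0, 1], [0, 0, 0]]

R1 ← 1/4·R1
R2 ← R2 + 8·R1
R3 ← R3 + 24·R1
R2 ← 1/2·R2
R3 ← R3 − 2·R2
R1 ← R1 + R2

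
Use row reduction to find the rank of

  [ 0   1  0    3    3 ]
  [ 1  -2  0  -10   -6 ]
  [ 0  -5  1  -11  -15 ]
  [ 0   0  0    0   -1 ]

rank = 4

r1 ↔ r2
  [ 1  -2  0  -10   -6 ]
  [ 0   1  0    3    3 ]
  [ 0  -5  1  -11  -15 ]
  [ 0   0  0    0   -1 ]
r3 ← r3 + 5·r2
  [ 1  -2  0  -10  -6 ]
  [ 0   1  0    3   3 ]
  [ 0   0  1    4   0 ]
  [ 0   0  0    0  -1 ]
r4 ← -1·r4
  [ 1  -2  0  -10  -6 ]
  [ 0   1  0    3   3 ]
  [ 0   0  1    4   0 ]
  [ 0   0  0    0   1 ]
r2 ← r2 − 3·r4
  [ 1  -2  0  -10  -6 ]
  [ 0   1  0    3   0 ]
  [ 0   0  1    4   0 ]
  [ 0   0  0    0   1 ]
r1 ← r1 + 6·r4
  [ 1  -2  0  -10  0 ]
  [ 0   1  0    3  0 ]
  [ 0   0  1    4  0 ]
  [ 0   0  0    0  1 ]
r1 ← r1 + 2·r2
  [ 1  0  0  -4  0 ]
  [ 0  1  0   3  0 ]
  [ 0  0  1   4  0 ]
  [ 0  0  0   0  1 ]
The reduced form has 4 nonzero rows.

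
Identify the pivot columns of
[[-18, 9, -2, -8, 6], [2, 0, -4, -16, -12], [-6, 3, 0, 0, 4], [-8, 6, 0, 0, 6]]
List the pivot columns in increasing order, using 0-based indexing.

R1 := -1/18·R1
  [  1  -1/2  1/9  4/9  -1/3 ]
  [  2     0   -4  -16   -12 ]
  [ -6     3    0    0     4 ]
  [ -8     6    0    0     6 ]
R2 := R2 − 2·R1
  [  1  -1/2    1/9     4/9   -1/3 ]
  [  0     1  -38/9  -152/9  -34/3 ]
  [ -6     3      0       0      4 ]
  [ -8     6      0       0      6 ]
R3 := R3 + 6·R1
  [  1  -1/2    1/9     4/9   -1/3 ]
  [  0     1  -38/9  -152/9  -34/3 ]
  [  0     0    2/3     8/3      2 ]
  [ -8     6      0       0      6 ]
R4 := R4 + 8·R1
  [ 1  -1/2    1/9     4/9   -1/3 ]
  [ 0     1  -38/9  -152/9  -34/3 ]
  [ 0     0    2/3     8/3      2 ]
  [ 0     2    8/9    32/9   10/3 ]
R4 := R4 − 2·R2
  [ 1  -1/2    1/9     4/9   -1/3 ]
  [ 0     1  -38/9  -152/9  -34/3 ]
  [ 0     0    2/3     8/3      2 ]
  [ 0     0   28/3   112/3     26 ]
R3 := 3/2·R3
  [ 1  -1/2    1/9     4/9   -1/3 ]
  [ 0     1  -38/9  -152/9  -34/3 ]
  [ 0     0      1       4      3 ]
  [ 0     0   28/3   112/3     26 ]
R4 := R4 − 28/3·R3
  [ 1  -1/2    1/9     4/9   -1/3 ]
  [ 0     1  -38/9  -152/9  -34/3 ]
  [ 0     0      1       4      3 ]
  [ 0     0      0       0     -2 ]
R4 := -1/2·R4
  [ 1  -1/2    1/9     4/9   -1/3 ]
  [ 0     1  -38/9  -152/9  -34/3 ]
  [ 0     0      1       4      3 ]
  [ 0     0      0       0      1 ]
R3 := R3 − 3·R4
  [ 1  -1/2    1/9     4/9   -1/3 ]
  [ 0     1  -38/9  -152/9  -34/3 ]
  [ 0     0      1       4      0 ]
  [ 0     0      0       0      1 ]
R2 := R2 + 34/3·R4
  [ 1  -1/2    1/9     4/9  -1/3 ]
  [ 0     1  -38/9  -152/9     0 ]
  [ 0     0      1       4     0 ]
  [ 0     0      0       0     1 ]
R1 := R1 + 1/3·R4
  [ 1  -1/2    1/9     4/9  0 ]
  [ 0     1  -38/9  -152/9  0 ]
  [ 0     0      1       4  0 ]
  [ 0     0      0       0  1 ]
R2 := R2 + 38/9·R3
  [ 1  -1/2  1/9  4/9  0 ]
  [ 0     1    0    0  0 ]
  [ 0     0    1    4  0 ]
  [ 0     0    0    0  1 ]
R1 := R1 − 1/9·R3
  [ 1  -1/2  0  0  0 ]
  [ 0     1  0  0  0 ]
  [ 0     0  1  4  0 ]
  [ 0     0  0  0  1 ]
R1 := R1 + 1/2·R2
  [ 1  0  0  0  0 ]
  [ 0  1  0  0  0 ]
  [ 0  0  1  4  0 ]
  [ 0  0  0  0  1 ]
Pivot columns are the columns containing a leading 1.

0, 1, 2, 4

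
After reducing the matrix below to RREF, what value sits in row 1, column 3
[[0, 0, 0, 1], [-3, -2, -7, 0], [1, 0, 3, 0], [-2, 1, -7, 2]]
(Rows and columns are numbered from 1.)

Swap r1 and r2.
Multiply r1 by -1/3.
Subtract r1 from r3.
Add 2 times r1 to r4.
Swap r2 and r3.
Multiply r2 by -3/2.
Subtract 7/3 times r2 from r4.
Subtract 2 times r3 from r4.
Subtract 2/3 times r2 from r1.

3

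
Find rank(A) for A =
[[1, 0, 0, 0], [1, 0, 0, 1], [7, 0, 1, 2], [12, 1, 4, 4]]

rank = 4

R2 → R2 − R1
  [  1  0  0  0 ]
  [  0  0  0  1 ]
  [  7  0  1  2 ]
  [ 12  1  4  4 ]
R3 → R3 − 7·R1
  [  1  0  0  0 ]
  [  0  0  0  1 ]
  [  0  0  1  2 ]
  [ 12  1  4  4 ]
R4 → R4 − 12·R1
  [ 1  0  0  0 ]
  [ 0  0  0  1 ]
  [ 0  0  1  2 ]
  [ 0  1  4  4 ]
R2 ↔ R4
  [ 1  0  0  0 ]
  [ 0  1  4  4 ]
  [ 0  0  1  2 ]
  [ 0  0  0  1 ]
R3 → R3 − 2·R4
  [ 1  0  0  0 ]
  [ 0  1  4  4 ]
  [ 0  0  1  0 ]
  [ 0  0  0  1 ]
R2 → R2 − 4·R4
  [ 1  0  0  0 ]
  [ 0  1  4  0 ]
  [ 0  0  1  0 ]
  [ 0  0  0  1 ]
R2 → R2 − 4·R3
  [ 1  0  0  0 ]
  [ 0  1  0  0 ]
  [ 0  0  1  0 ]
  [ 0  0  0  1 ]
The reduced form has 4 nonzero rows.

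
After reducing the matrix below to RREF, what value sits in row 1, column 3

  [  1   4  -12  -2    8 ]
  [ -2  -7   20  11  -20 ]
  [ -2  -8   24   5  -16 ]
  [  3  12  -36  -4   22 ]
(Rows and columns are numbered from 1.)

ρ2 → ρ2 + 2·ρ1
  [  1   4  -12  -2    8 ]
  [  0   1   -4   7   -4 ]
  [ -2  -8   24   5  -16 ]
  [  3  12  -36  -4   22 ]
ρ3 → ρ3 + 2·ρ1
  [ 1   4  -12  -2   8 ]
  [ 0   1   -4   7  -4 ]
  [ 0   0    0   1   0 ]
  [ 3  12  -36  -4  22 ]
ρ4 → ρ4 − 3·ρ1
  [ 1  4  -12  -2   8 ]
  [ 0  1   -4   7  -4 ]
  [ 0  0    0   1   0 ]
  [ 0  0    0   2  -2 ]
ρ4 → ρ4 − 2·ρ3
  [ 1  4  -12  -2   8 ]
  [ 0  1   -4   7  -4 ]
  [ 0  0    0   1   0 ]
  [ 0  0    0   0  -2 ]
ρ4 → -1/2·ρ4
  [ 1  4  -12  -2   8 ]
  [ 0  1   -4   7  -4 ]
  [ 0  0    0   1   0 ]
  [ 0  0    0   0   1 ]
ρ2 → ρ2 + 4·ρ4
  [ 1  4  -12  -2  8 ]
  [ 0  1   -4   7  0 ]
  [ 0  0    0   1  0 ]
  [ 0  0    0   0  1 ]
ρ1 → ρ1 − 8·ρ4
  [ 1  4  -12  -2  0 ]
  [ 0  1   -4   7  0 ]
  [ 0  0    0   1  0 ]
  [ 0  0    0   0  1 ]
ρ2 → ρ2 − 7·ρ3
  [ 1  4  -12  -2  0 ]
  [ 0  1   -4   0  0 ]
  [ 0  0    0   1  0 ]
  [ 0  0    0   0  1 ]
ρ1 → ρ1 + 2·ρ3
  [ 1  4  -12  0  0 ]
  [ 0  1   -4  0  0 ]
  [ 0  0    0  1  0 ]
  [ 0  0    0  0  1 ]
ρ1 → ρ1 − 4·ρ2
  [ 1  0   4  0  0 ]
  [ 0  1  -4  0  0 ]
  [ 0  0   0  1  0 ]
  [ 0  0   0  0  1 ]

4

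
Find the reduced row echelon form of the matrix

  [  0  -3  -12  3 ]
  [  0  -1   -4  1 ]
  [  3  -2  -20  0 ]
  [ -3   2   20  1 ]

[[1, 0, -4, 0], [0, 1, 4, 0], [0, 0, 0, 1], [0, 0, 0, 0]]

R1 <=> R3
  [  3  -2  -20  0 ]
  [  0  -1   -4  1 ]
  [  0  -3  -12  3 ]
  [ -3   2   20  1 ]
R1 ← 1/3·R1
  [  1  -2/3  -20/3  0 ]
  [  0    -1     -4  1 ]
  [  0    -3    -12  3 ]
  [ -3     2     20  1 ]
R4 ← R4 + 3·R1
  [ 1  -2/3  -20/3  0 ]
  [ 0    -1     -4  1 ]
  [ 0    -3    -12  3 ]
  [ 0     0      0  1 ]
R2 ← -1·R2
  [ 1  -2/3  -20/3   0 ]
  [ 0     1      4  -1 ]
  [ 0    -3    -12   3 ]
  [ 0     0      0   1 ]
R3 ← R3 + 3·R2
  [ 1  -2/3  -20/3   0 ]
  [ 0     1      4  -1 ]
  [ 0     0      0   0 ]
  [ 0     0      0   1 ]
R3 <=> R4
  [ 1  -2/3  -20/3   0 ]
  [ 0     1      4  -1 ]
  [ 0     0      0   1 ]
  [ 0     0      0   0 ]
R2 ← R2 + R3
  [ 1  -2/3  -20/3  0 ]
  [ 0     1      4  0 ]
  [ 0     0      0  1 ]
  [ 0     0      0  0 ]
R1 ← R1 + 2/3·R2
  [ 1  0  -4  0 ]
  [ 0  1   4  0 ]
  [ 0  0   0  1 ]
  [ 0  0   0  0 ]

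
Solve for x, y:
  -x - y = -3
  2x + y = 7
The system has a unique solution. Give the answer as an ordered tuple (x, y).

(4, -1)

Form the augmented matrix and row-reduce:
  [ -1  -1  |  -3 ]
  [  2   1  |   7 ]
Multiply R1 by -1.
Subtract 2 times R1 from R2.
Multiply R2 by -1.
Subtract R2 from R1.
Reading off the last column: x = 4, y = -1.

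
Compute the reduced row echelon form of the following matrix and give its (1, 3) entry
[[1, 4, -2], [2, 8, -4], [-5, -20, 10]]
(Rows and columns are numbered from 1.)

-2

r2 → r2 − 2·r1
  [  1    4  -2 ]
  [  0    0   0 ]
  [ -5  -20  10 ]
r3 → r3 + 5·r1
  [ 1  4  -2 ]
  [ 0  0   0 ]
  [ 0  0   0 ]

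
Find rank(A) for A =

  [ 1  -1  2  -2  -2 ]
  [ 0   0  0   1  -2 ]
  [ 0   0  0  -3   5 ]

rank = 3

Add 3 times R2 to R3.
  [ 1  -1  2  -2  -2 ]
  [ 0   0  0   1  -2 ]
  [ 0   0  0   0  -1 ]
Multiply R3 by -1.
  [ 1  -1  2  -2  -2 ]
  [ 0   0  0   1  -2 ]
  [ 0   0  0   0   1 ]
Add 2 times R3 to R2.
  [ 1  -1  2  -2  -2 ]
  [ 0   0  0   1   0 ]
  [ 0   0  0   0   1 ]
Add 2 times R3 to R1.
  [ 1  -1  2  -2  0 ]
  [ 0   0  0   1  0 ]
  [ 0   0  0   0  1 ]
Add 2 times R2 to R1.
  [ 1  -1  2  0  0 ]
  [ 0   0  0  1  0 ]
  [ 0   0  0  0  1 ]
The reduced form has 3 nonzero rows.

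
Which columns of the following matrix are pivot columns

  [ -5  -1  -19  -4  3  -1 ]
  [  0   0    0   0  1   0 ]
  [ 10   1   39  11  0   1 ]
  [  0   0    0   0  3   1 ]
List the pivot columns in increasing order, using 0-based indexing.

0, 1, 4, 5

R1 → -1/5·R1
  [  1  1/5  19/5  4/5  -3/5  1/5 ]
  [  0    0     0    0     1    0 ]
  [ 10    1    39   11     0    1 ]
  [  0    0     0    0     3    1 ]
R3 → R3 − 10·R1
  [ 1  1/5  19/5  4/5  -3/5  1/5 ]
  [ 0    0     0    0     1    0 ]
  [ 0   -1     1    3     6   -1 ]
  [ 0    0     0    0     3    1 ]
R2 ↔ R3
  [ 1  1/5  19/5  4/5  -3/5  1/5 ]
  [ 0   -1     1    3     6   -1 ]
  [ 0    0     0    0     1    0 ]
  [ 0    0     0    0     3    1 ]
R2 → -1·R2
  [ 1  1/5  19/5  4/5  -3/5  1/5 ]
  [ 0    1    -1   -3    -6    1 ]
  [ 0    0     0    0     1    0 ]
  [ 0    0     0    0     3    1 ]
R4 → R4 − 3·R3
  [ 1  1/5  19/5  4/5  -3/5  1/5 ]
  [ 0    1    -1   -3    -6    1 ]
  [ 0    0     0    0     1    0 ]
  [ 0    0     0    0     0    1 ]
R2 → R2 − R4
  [ 1  1/5  19/5  4/5  -3/5  1/5 ]
  [ 0    1    -1   -3    -6    0 ]
  [ 0    0     0    0     1    0 ]
  [ 0    0     0    0     0    1 ]
R1 → R1 − 1/5·R4
  [ 1  1/5  19/5  4/5  -3/5  0 ]
  [ 0    1    -1   -3    -6  0 ]
  [ 0    0     0    0     1  0 ]
  [ 0    0     0    0     0  1 ]
R2 → R2 + 6·R3
  [ 1  1/5  19/5  4/5  -3/5  0 ]
  [ 0    1    -1   -3     0  0 ]
  [ 0    0     0    0     1  0 ]
  [ 0    0     0    0     0  1 ]
R1 → R1 + 3/5·R3
  [ 1  1/5  19/5  4/5  0  0 ]
  [ 0    1    -1   -3  0  0 ]
  [ 0    0     0    0  1  0 ]
  [ 0    0     0    0  0  1 ]
R1 → R1 − 1/5·R2
  [ 1  0   4  7/5  0  0 ]
  [ 0  1  -1   -3  0  0 ]
  [ 0  0   0    0  1  0 ]
  [ 0  0   0    0  0  1 ]
Pivot columns are the columns containing a leading 1.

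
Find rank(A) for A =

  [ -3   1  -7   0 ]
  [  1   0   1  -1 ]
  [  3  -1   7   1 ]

R1 ← -1/3·R1
R2 ← R2 − R1
R3 ← R3 − 3·R1
R2 ← 3·R2
R2 ← R2 + 3·R3
R1 ← R1 + 1/3·R2
The reduced form has 3 nonzero rows.

rank = 3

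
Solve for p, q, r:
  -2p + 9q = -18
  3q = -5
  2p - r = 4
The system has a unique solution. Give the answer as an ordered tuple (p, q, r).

Form the augmented matrix and row-reduce:
  [ -2  9   0  |  -18 ]
  [  0  3   0  |   -5 ]
  [  2  0  -1  |    4 ]
R1 -> -1/2·R1
  [ 1  -9/2   0  |   9 ]
  [ 0     3   0  |  -5 ]
  [ 2     0  -1  |   4 ]
R3 -> R3 − 2·R1
  [ 1  -9/2   0  |    9 ]
  [ 0     3   0  |   -5 ]
  [ 0     9  -1  |  -14 ]
R2 -> 1/3·R2
  [ 1  -9/2   0  |     9 ]
  [ 0     1   0  |  -5/3 ]
  [ 0     9  -1  |   -14 ]
R3 -> R3 − 9·R2
  [ 1  -9/2   0  |     9 ]
  [ 0     1   0  |  -5/3 ]
  [ 0     0  -1  |     1 ]
R3 -> -1·R3
  [ 1  -9/2  0  |     9 ]
  [ 0     1  0  |  -5/3 ]
  [ 0     0  1  |    -1 ]
R1 -> R1 + 9/2·R2
  [ 1  0  0  |   3/2 ]
  [ 0  1  0  |  -5/3 ]
  [ 0  0  1  |    -1 ]
Reading off the last column: p = 3/2, q = -5/3, r = -1.

(3/2, -5/3, -1)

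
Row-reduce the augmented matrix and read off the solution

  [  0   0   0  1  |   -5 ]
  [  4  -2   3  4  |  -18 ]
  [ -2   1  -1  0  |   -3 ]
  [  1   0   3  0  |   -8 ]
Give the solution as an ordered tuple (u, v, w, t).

(4, 1, -4, -5)

r1 <=> r2
  [  4  -2   3  4  |  -18 ]
  [  0   0   0  1  |   -5 ]
  [ -2   1  -1  0  |   -3 ]
  [  1   0   3  0  |   -8 ]
r1 := 1/4·r1
  [  1  -1/2  3/4  1  |  -9/2 ]
  [  0     0    0  1  |    -5 ]
  [ -2     1   -1  0  |    -3 ]
  [  1     0    3  0  |    -8 ]
r3 := r3 + 2·r1
  [ 1  -1/2  3/4  1  |  -9/2 ]
  [ 0     0    0  1  |    -5 ]
  [ 0     0  1/2  2  |   -12 ]
  [ 1     0    3  0  |    -8 ]
r4 := r4 − r1
  [ 1  -1/2  3/4   1  |  -9/2 ]
  [ 0     0    0   1  |    -5 ]
  [ 0     0  1/2   2  |   -12 ]
  [ 0   1/2  9/4  -1  |  -7/2 ]
r2 <=> r4
  [ 1  -1/2  3/4   1  |  -9/2 ]
  [ 0   1/2  9/4  -1  |  -7/2 ]
  [ 0     0  1/2   2  |   -12 ]
  [ 0     0    0   1  |    -5 ]
r2 := 2·r2
  [ 1  -1/2  3/4   1  |  -9/2 ]
  [ 0     1  9/2  -2  |    -7 ]
  [ 0     0  1/2   2  |   -12 ]
  [ 0     0    0   1  |    -5 ]
r3 := 2·r3
  [ 1  -1/2  3/4   1  |  -9/2 ]
  [ 0     1  9/2  -2  |    -7 ]
  [ 0     0    1   4  |   -24 ]
  [ 0     0    0   1  |    -5 ]
r3 := r3 − 4·r4
  [ 1  -1/2  3/4   1  |  -9/2 ]
  [ 0     1  9/2  -2  |    -7 ]
  [ 0     0    1   0  |    -4 ]
  [ 0     0    0   1  |    -5 ]
r2 := r2 + 2·r4
  [ 1  -1/2  3/4  1  |  -9/2 ]
  [ 0     1  9/2  0  |   -17 ]
  [ 0     0    1  0  |    -4 ]
  [ 0     0    0  1  |    -5 ]
r1 := r1 − r4
  [ 1  -1/2  3/4  0  |  1/2 ]
  [ 0     1  9/2  0  |  -17 ]
  [ 0     0    1  0  |   -4 ]
  [ 0     0    0  1  |   -5 ]
r2 := r2 − 9/2·r3
  [ 1  -1/2  3/4  0  |  1/2 ]
  [ 0     1    0  0  |    1 ]
  [ 0     0    1  0  |   -4 ]
  [ 0     0    0  1  |   -5 ]
r1 := r1 − 3/4·r3
  [ 1  -1/2  0  0  |  7/2 ]
  [ 0     1  0  0  |    1 ]
  [ 0     0  1  0  |   -4 ]
  [ 0     0  0  1  |   -5 ]
r1 := r1 + 1/2·r2
  [ 1  0  0  0  |   4 ]
  [ 0  1  0  0  |   1 ]
  [ 0  0  1  0  |  -4 ]
  [ 0  0  0  1  |  -5 ]
Reading off the last column: u = 4, v = 1, w = -4, t = -5.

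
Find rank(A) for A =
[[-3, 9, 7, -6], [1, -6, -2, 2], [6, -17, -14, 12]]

R1 := -1/3·R1
  [ 1   -3  -7/3   2 ]
  [ 1   -6    -2   2 ]
  [ 6  -17   -14  12 ]
R2 := R2 − R1
  [ 1   -3  -7/3   2 ]
  [ 0   -3   1/3   0 ]
  [ 6  -17   -14  12 ]
R3 := R3 − 6·R1
  [ 1  -3  -7/3  2 ]
  [ 0  -3   1/3  0 ]
  [ 0   1     0  0 ]
R2 := -1/3·R2
  [ 1  -3  -7/3  2 ]
  [ 0   1  -1/9  0 ]
  [ 0   1     0  0 ]
R3 := R3 − R2
  [ 1  -3  -7/3  2 ]
  [ 0   1  -1/9  0 ]
  [ 0   0   1/9  0 ]
R3 := 9·R3
  [ 1  -3  -7/3  2 ]
  [ 0   1  -1/9  0 ]
  [ 0   0     1  0 ]
R2 := R2 + 1/9·R3
  [ 1  -3  -7/3  2 ]
  [ 0   1     0  0 ]
  [ 0   0     1  0 ]
R1 := R1 + 7/3·R3
  [ 1  -3  0  2 ]
  [ 0   1  0  0 ]
  [ 0   0  1  0 ]
R1 := R1 + 3·R2
  [ 1  0  0  2 ]
  [ 0  1  0  0 ]
  [ 0  0  1  0 ]
The reduced form has 3 nonzero rows.

rank = 3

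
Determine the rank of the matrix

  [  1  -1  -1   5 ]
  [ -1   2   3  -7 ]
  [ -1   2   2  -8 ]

rank = 3

ρ2 := ρ2 + ρ1
  [  1  -1  -1   5 ]
  [  0   1   2  -2 ]
  [ -1   2   2  -8 ]
ρ3 := ρ3 + ρ1
  [ 1  -1  -1   5 ]
  [ 0   1   2  -2 ]
  [ 0   1   1  -3 ]
ρ3 := ρ3 − ρ2
  [ 1  -1  -1   5 ]
  [ 0   1   2  -2 ]
  [ 0   0  -1  -1 ]
ρ3 := -1·ρ3
  [ 1  -1  -1   5 ]
  [ 0   1   2  -2 ]
  [ 0   0   1   1 ]
ρ2 := ρ2 − 2·ρ3
  [ 1  -1  -1   5 ]
  [ 0   1   0  -4 ]
  [ 0   0   1   1 ]
ρ1 := ρ1 + ρ3
  [ 1  -1  0   6 ]
  [ 0   1  0  -4 ]
  [ 0   0  1   1 ]
ρ1 := ρ1 + ρ2
  [ 1  0  0   2 ]
  [ 0  1  0  -4 ]
  [ 0  0  1   1 ]
The reduced form has 3 nonzero rows.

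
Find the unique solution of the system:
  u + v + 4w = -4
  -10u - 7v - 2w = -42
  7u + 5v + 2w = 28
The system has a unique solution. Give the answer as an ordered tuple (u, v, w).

(6, -2, -2)

Form the augmented matrix and row-reduce:
  [   1   1   4  |   -4 ]
  [ -10  -7  -2  |  -42 ]
  [   7   5   2  |   28 ]
ρ2 -> ρ2 + 10·ρ1
  [ 1  1   4  |   -4 ]
  [ 0  3  38  |  -82 ]
  [ 7  5   2  |   28 ]
ρ3 -> ρ3 − 7·ρ1
  [ 1   1    4  |   -4 ]
  [ 0   3   38  |  -82 ]
  [ 0  -2  -26  |   56 ]
ρ2 -> 1/3·ρ2
  [ 1   1     4  |     -4 ]
  [ 0   1  38/3  |  -82/3 ]
  [ 0  -2   -26  |     56 ]
ρ3 -> ρ3 + 2·ρ2
  [ 1  1     4  |     -4 ]
  [ 0  1  38/3  |  -82/3 ]
  [ 0  0  -2/3  |    4/3 ]
ρ3 -> -3/2·ρ3
  [ 1  1     4  |     -4 ]
  [ 0  1  38/3  |  -82/3 ]
  [ 0  0     1  |     -2 ]
ρ2 -> ρ2 − 38/3·ρ3
  [ 1  1  4  |  -4 ]
  [ 0  1  0  |  -2 ]
  [ 0  0  1  |  -2 ]
ρ1 -> ρ1 − 4·ρ3
  [ 1  1  0  |   4 ]
  [ 0  1  0  |  -2 ]
  [ 0  0  1  |  -2 ]
ρ1 -> ρ1 − ρ2
  [ 1  0  0  |   6 ]
  [ 0  1  0  |  -2 ]
  [ 0  0  1  |  -2 ]
Reading off the last column: u = 6, v = -2, w = -2.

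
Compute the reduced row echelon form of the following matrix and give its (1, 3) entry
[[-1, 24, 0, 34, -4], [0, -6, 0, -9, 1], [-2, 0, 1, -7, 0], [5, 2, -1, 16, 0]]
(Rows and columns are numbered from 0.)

Multiply R1 by -1.
  [  1  -24   0  -34  4 ]
  [  0   -6   0   -9  1 ]
  [ -2    0   1   -7  0 ]
  [  5    2  -1   16  0 ]
Add 2 times R1 to R3.
  [ 1  -24   0  -34  4 ]
  [ 0   -6   0   -9  1 ]
  [ 0  -48   1  -75  8 ]
  [ 5    2  -1   16  0 ]
Subtract 5 times R1 from R4.
  [ 1  -24   0  -34    4 ]
  [ 0   -6   0   -9    1 ]
  [ 0  -48   1  -75    8 ]
  [ 0  122  -1  186  -20 ]
Multiply R2 by -1/6.
  [ 1  -24   0  -34     4 ]
  [ 0    1   0  3/2  -1/6 ]
  [ 0  -48   1  -75     8 ]
  [ 0  122  -1  186   -20 ]
Add 48 times R2 to R3.
  [ 1  -24   0  -34     4 ]
  [ 0    1   0  3/2  -1/6 ]
  [ 0    0   1   -3     0 ]
  [ 0  122  -1  186   -20 ]
Subtract 122 times R2 from R4.
  [ 1  -24   0  -34     4 ]
  [ 0    1   0  3/2  -1/6 ]
  [ 0    0   1   -3     0 ]
  [ 0    0  -1    3   1/3 ]
Add R3 to R4.
  [ 1  -24  0  -34     4 ]
  [ 0    1  0  3/2  -1/6 ]
  [ 0    0  1   -3     0 ]
  [ 0    0  0    0   1/3 ]
Multiply R4 by 3.
  [ 1  -24  0  -34     4 ]
  [ 0    1  0  3/2  -1/6 ]
  [ 0    0  1   -3     0 ]
  [ 0    0  0    0     1 ]
Add 1/6 times R4 to R2.
  [ 1  -24  0  -34  4 ]
  [ 0    1  0  3/2  0 ]
  [ 0    0  1   -3  0 ]
  [ 0    0  0    0  1 ]
Subtract 4 times R4 from R1.
  [ 1  -24  0  -34  0 ]
  [ 0    1  0  3/2  0 ]
  [ 0    0  1   -3  0 ]
  [ 0    0  0    0  1 ]
Add 24 times R2 to R1.
  [ 1  0  0    2  0 ]
  [ 0  1  0  3/2  0 ]
  [ 0  0  1   -3  0 ]
  [ 0  0  0    0  1 ]

3/2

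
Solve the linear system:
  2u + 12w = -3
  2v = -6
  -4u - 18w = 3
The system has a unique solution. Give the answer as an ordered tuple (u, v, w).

Form the augmented matrix and row-reduce:
  [  2  0   12  |  -3 ]
  [  0  2    0  |  -6 ]
  [ -4  0  -18  |   3 ]
R1 := 1/2·R1
  [  1  0    6  |  -3/2 ]
  [  0  2    0  |    -6 ]
  [ -4  0  -18  |     3 ]
R3 := R3 + 4·R1
  [ 1  0  6  |  -3/2 ]
  [ 0  2  0  |    -6 ]
  [ 0  0  6  |    -3 ]
R2 := 1/2·R2
  [ 1  0  6  |  -3/2 ]
  [ 0  1  0  |    -3 ]
  [ 0  0  6  |    -3 ]
R3 := 1/6·R3
  [ 1  0  6  |  -3/2 ]
  [ 0  1  0  |    -3 ]
  [ 0  0  1  |  -1/2 ]
R1 := R1 − 6·R3
  [ 1  0  0  |   3/2 ]
  [ 0  1  0  |    -3 ]
  [ 0  0  1  |  -1/2 ]
Reading off the last column: u = 3/2, v = -3, w = -1/2.

(3/2, -3, -1/2)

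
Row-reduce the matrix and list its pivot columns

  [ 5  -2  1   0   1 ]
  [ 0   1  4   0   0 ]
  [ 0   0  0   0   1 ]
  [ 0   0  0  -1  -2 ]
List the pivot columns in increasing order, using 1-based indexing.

ρ1 := 1/5·ρ1
  [ 1  -2/5  1/5   0  1/5 ]
  [ 0     1    4   0    0 ]
  [ 0     0    0   0    1 ]
  [ 0     0    0  -1   -2 ]
ρ3 <-> ρ4
  [ 1  -2/5  1/5   0  1/5 ]
  [ 0     1    4   0    0 ]
  [ 0     0    0  -1   -2 ]
  [ 0     0    0   0    1 ]
ρ3 := -1·ρ3
  [ 1  -2/5  1/5  0  1/5 ]
  [ 0     1    4  0    0 ]
  [ 0     0    0  1    2 ]
  [ 0     0    0  0    1 ]
ρ3 := ρ3 − 2·ρ4
  [ 1  -2/5  1/5  0  1/5 ]
  [ 0     1    4  0    0 ]
  [ 0     0    0  1    0 ]
  [ 0     0    0  0    1 ]
ρ1 := ρ1 − 1/5·ρ4
  [ 1  -2/5  1/5  0  0 ]
  [ 0     1    4  0  0 ]
  [ 0     0    0  1  0 ]
  [ 0     0    0  0  1 ]
ρ1 := ρ1 + 2/5·ρ2
  [ 1  0  9/5  0  0 ]
  [ 0  1    4  0  0 ]
  [ 0  0    0  1  0 ]
  [ 0  0    0  0  1 ]
Pivot columns are the columns containing a leading 1.

1, 2, 4, 5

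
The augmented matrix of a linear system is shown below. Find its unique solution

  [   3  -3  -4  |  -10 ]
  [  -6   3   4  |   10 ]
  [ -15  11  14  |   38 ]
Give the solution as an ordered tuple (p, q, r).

Multiply R1 by 1/3.
  [   1  -1  -4/3  |  -10/3 ]
  [  -6   3     4  |     10 ]
  [ -15  11    14  |     38 ]
Add 6 times R1 to R2.
  [   1  -1  -4/3  |  -10/3 ]
  [   0  -3    -4  |    -10 ]
  [ -15  11    14  |     38 ]
Add 15 times R1 to R3.
  [ 1  -1  -4/3  |  -10/3 ]
  [ 0  -3    -4  |    -10 ]
  [ 0  -4    -6  |    -12 ]
Multiply R2 by -1/3.
  [ 1  -1  -4/3  |  -10/3 ]
  [ 0   1   4/3  |   10/3 ]
  [ 0  -4    -6  |    -12 ]
Add 4 times R2 to R3.
  [ 1  -1  -4/3  |  -10/3 ]
  [ 0   1   4/3  |   10/3 ]
  [ 0   0  -2/3  |    4/3 ]
Multiply R3 by -3/2.
  [ 1  -1  -4/3  |  -10/3 ]
  [ 0   1   4/3  |   10/3 ]
  [ 0   0     1  |     -2 ]
Subtract 4/3 times R3 from R2.
  [ 1  -1  -4/3  |  -10/3 ]
  [ 0   1     0  |      6 ]
  [ 0   0     1  |     -2 ]
Add 4/3 times R3 to R1.
  [ 1  -1  0  |  -6 ]
  [ 0   1  0  |   6 ]
  [ 0   0  1  |  -2 ]
Add R2 to R1.
  [ 1  0  0  |   0 ]
  [ 0  1  0  |   6 ]
  [ 0  0  1  |  -2 ]
Reading off the last column: p = 0, q = 6, r = -2.

(0, 6, -2)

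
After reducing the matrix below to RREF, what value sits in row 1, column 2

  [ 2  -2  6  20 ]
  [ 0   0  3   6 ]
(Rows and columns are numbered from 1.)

Multiply r1 by 1/2.
Multiply r2 by 1/3.
Subtract 3 times r2 from r1.

-1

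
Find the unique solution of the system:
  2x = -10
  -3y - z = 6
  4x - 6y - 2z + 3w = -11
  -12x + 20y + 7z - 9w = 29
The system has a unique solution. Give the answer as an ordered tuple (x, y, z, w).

Form the augmented matrix and row-reduce:
  [   2   0   0   0  |  -10 ]
  [   0  -3  -1   0  |    6 ]
  [   4  -6  -2   3  |  -11 ]
  [ -12  20   7  -9  |   29 ]
R1 -> 1/2·R1
  [   1   0   0   0  |   -5 ]
  [   0  -3  -1   0  |    6 ]
  [   4  -6  -2   3  |  -11 ]
  [ -12  20   7  -9  |   29 ]
R3 -> R3 − 4·R1
  [   1   0   0   0  |  -5 ]
  [   0  -3  -1   0  |   6 ]
  [   0  -6  -2   3  |   9 ]
  [ -12  20   7  -9  |  29 ]
R4 -> R4 + 12·R1
  [ 1   0   0   0  |   -5 ]
  [ 0  -3  -1   0  |    6 ]
  [ 0  -6  -2   3  |    9 ]
  [ 0  20   7  -9  |  -31 ]
R2 -> -1/3·R2
  [ 1   0    0   0  |   -5 ]
  [ 0   1  1/3   0  |   -2 ]
  [ 0  -6   -2   3  |    9 ]
  [ 0  20    7  -9  |  -31 ]
R3 -> R3 + 6·R2
  [ 1   0    0   0  |   -5 ]
  [ 0   1  1/3   0  |   -2 ]
  [ 0   0    0   3  |   -3 ]
  [ 0  20    7  -9  |  -31 ]
R4 -> R4 − 20·R2
  [ 1  0    0   0  |  -5 ]
  [ 0  1  1/3   0  |  -2 ]
  [ 0  0    0   3  |  -3 ]
  [ 0  0  1/3  -9  |   9 ]
R3 ↔ R4
  [ 1  0    0   0  |  -5 ]
  [ 0  1  1/3   0  |  -2 ]
  [ 0  0  1/3  -9  |   9 ]
  [ 0  0    0   3  |  -3 ]
R3 -> 3·R3
  [ 1  0    0    0  |  -5 ]
  [ 0  1  1/3    0  |  -2 ]
  [ 0  0    1  -27  |  27 ]
  [ 0  0    0    3  |  -3 ]
R4 -> 1/3·R4
  [ 1  0    0    0  |  -5 ]
  [ 0  1  1/3    0  |  -2 ]
  [ 0  0    1  -27  |  27 ]
  [ 0  0    0    1  |  -1 ]
R3 -> R3 + 27·R4
  [ 1  0    0  0  |  -5 ]
  [ 0  1  1/3  0  |  -2 ]
  [ 0  0    1  0  |   0 ]
  [ 0  0    0  1  |  -1 ]
R2 -> R2 − 1/3·R3
  [ 1  0  0  0  |  -5 ]
  [ 0  1  0  0  |  -2 ]
  [ 0  0  1  0  |   0 ]
  [ 0  0  0  1  |  -1 ]
Reading off the last column: x = -5, y = -2, z = 0, w = -1.

(-5, -2, 0, -1)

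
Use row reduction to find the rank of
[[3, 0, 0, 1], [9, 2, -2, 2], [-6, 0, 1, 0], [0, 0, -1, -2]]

R1 ← 1/3·R1
  [  1  0   0  1/3 ]
  [  9  2  -2    2 ]
  [ -6  0   1    0 ]
  [  0  0  -1   -2 ]
R2 ← R2 − 9·R1
  [  1  0   0  1/3 ]
  [  0  2  -2   -1 ]
  [ -6  0   1    0 ]
  [  0  0  -1   -2 ]
R3 ← R3 + 6·R1
  [ 1  0   0  1/3 ]
  [ 0  2  -2   -1 ]
  [ 0  0   1    2 ]
  [ 0  0  -1   -2 ]
R2 ← 1/2·R2
  [ 1  0   0   1/3 ]
  [ 0  1  -1  -1/2 ]
  [ 0  0   1     2 ]
  [ 0  0  -1    -2 ]
R4 ← R4 + R3
  [ 1  0   0   1/3 ]
  [ 0  1  -1  -1/2 ]
  [ 0  0   1     2 ]
  [ 0  0   0     0 ]
R2 ← R2 + R3
  [ 1  0  0  1/3 ]
  [ 0  1  0  3/2 ]
  [ 0  0  1    2 ]
  [ 0  0  0    0 ]
The reduced form has 3 nonzero rows.

rank = 3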